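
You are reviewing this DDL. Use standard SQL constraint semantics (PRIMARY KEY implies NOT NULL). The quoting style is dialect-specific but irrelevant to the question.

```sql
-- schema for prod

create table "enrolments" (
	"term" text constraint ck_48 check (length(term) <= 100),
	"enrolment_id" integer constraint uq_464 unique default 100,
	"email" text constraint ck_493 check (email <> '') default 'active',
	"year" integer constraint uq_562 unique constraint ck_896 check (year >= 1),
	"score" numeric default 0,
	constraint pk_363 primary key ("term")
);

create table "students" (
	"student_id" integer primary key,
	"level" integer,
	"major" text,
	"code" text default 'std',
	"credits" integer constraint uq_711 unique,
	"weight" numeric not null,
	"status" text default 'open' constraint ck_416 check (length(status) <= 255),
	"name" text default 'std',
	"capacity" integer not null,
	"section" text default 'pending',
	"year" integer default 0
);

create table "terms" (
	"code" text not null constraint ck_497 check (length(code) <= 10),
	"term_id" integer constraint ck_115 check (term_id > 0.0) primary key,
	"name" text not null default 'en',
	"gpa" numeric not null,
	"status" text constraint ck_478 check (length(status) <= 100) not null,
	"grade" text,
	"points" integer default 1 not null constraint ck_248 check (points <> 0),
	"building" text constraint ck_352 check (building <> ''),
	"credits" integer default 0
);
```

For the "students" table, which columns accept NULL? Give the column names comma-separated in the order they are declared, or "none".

- student_id: part of the PRIMARY KEY, which implies NOT NULL → not nullable.
- level: no NOT NULL constraint applies → nullable.
- major: no NOT NULL constraint applies → nullable.
- code: DEFAULT only fills an omitted column; an explicit NULL is still allowed → nullable.
- credits: UNIQUE does not imply NOT NULL → nullable.
- weight: declared NOT NULL → not nullable.
- status: CHECK does not forbid NULL (a CHECK constraint passes when its expression is NULL) → nullable.
- name: DEFAULT only fills an omitted column; an explicit NULL is still allowed → nullable.
- capacity: declared NOT NULL → not nullable.
- section: DEFAULT only fills an omitted column; an explicit NULL is still allowed → nullable.
- year: DEFAULT only fills an omitted column; an explicit NULL is still allowed → nullable.

level, major, code, credits, status, name, section, year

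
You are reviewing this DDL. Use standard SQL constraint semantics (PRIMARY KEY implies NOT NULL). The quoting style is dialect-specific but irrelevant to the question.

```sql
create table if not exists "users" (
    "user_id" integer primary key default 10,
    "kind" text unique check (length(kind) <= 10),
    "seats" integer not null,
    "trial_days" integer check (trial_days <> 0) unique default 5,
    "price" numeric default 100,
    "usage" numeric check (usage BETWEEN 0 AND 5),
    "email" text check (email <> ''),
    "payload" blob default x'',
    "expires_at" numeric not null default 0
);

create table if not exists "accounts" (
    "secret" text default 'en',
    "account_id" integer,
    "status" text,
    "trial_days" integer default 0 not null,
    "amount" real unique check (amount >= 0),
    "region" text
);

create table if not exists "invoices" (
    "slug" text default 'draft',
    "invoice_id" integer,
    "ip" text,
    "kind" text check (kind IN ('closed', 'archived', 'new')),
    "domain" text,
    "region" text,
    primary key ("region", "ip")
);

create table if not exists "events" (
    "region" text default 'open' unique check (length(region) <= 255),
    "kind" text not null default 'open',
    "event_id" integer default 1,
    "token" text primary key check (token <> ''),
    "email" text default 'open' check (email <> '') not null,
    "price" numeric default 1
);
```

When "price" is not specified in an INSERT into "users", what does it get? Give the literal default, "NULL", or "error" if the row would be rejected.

price has an explicit DEFAULT 100.
When the column is omitted from an INSERT, that default is used.

100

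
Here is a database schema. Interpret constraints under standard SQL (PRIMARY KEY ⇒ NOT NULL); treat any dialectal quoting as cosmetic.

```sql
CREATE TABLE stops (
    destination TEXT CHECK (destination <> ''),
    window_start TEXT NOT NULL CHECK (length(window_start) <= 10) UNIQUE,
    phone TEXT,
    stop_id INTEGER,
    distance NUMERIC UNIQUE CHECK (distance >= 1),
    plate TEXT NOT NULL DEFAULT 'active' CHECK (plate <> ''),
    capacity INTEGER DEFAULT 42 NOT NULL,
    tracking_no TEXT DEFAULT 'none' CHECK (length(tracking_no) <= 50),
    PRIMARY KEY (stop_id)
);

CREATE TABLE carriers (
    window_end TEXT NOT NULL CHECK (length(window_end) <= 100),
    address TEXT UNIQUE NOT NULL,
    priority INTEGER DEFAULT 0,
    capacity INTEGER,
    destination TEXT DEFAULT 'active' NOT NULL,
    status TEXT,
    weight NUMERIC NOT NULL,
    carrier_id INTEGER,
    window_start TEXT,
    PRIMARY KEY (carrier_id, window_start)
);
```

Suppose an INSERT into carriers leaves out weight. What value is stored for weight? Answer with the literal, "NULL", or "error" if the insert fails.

weight has no DEFAULT clause.
Omitting it would insert NULL, but it is declared NOT NULL, so the INSERT fails.

error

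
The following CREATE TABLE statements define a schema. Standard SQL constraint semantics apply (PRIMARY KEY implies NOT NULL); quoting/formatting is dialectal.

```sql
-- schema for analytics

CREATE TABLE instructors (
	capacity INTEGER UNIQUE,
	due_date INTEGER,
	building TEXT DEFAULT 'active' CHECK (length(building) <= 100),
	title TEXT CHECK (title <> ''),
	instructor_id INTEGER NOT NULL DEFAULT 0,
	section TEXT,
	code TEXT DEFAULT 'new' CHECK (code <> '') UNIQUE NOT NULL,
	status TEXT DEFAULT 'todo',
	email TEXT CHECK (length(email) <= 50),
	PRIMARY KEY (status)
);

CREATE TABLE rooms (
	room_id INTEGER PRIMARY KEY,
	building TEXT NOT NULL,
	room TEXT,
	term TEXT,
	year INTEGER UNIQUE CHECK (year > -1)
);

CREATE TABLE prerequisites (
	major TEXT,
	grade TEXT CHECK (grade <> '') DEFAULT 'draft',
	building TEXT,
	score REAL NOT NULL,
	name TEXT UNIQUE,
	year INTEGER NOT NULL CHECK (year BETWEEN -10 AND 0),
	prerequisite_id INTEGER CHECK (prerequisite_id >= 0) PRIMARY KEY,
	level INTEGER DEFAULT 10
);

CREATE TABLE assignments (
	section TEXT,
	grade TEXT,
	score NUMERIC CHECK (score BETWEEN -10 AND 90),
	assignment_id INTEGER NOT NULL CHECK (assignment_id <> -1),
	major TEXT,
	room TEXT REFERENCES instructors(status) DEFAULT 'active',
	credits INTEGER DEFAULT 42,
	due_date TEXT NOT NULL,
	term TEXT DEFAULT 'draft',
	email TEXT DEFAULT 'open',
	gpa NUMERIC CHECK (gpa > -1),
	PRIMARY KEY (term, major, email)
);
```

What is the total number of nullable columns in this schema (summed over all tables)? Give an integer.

20

instructors: 6 nullable (capacity, due_date, building, title, section, email — PK (status) and explicit NOT NULL columns excluded).
rooms: 3 nullable (room, term, year — PK (room_id) and explicit NOT NULL columns excluded).
prerequisites: 5 nullable (major, grade, building, name, level — PK (prerequisite_id) and explicit NOT NULL columns excluded).
assignments: 6 nullable (section, grade, score, room, credits, gpa — PK (term, major, email) and explicit NOT NULL columns excluded).
Total: 6 + 3 + 5 + 6 = 20.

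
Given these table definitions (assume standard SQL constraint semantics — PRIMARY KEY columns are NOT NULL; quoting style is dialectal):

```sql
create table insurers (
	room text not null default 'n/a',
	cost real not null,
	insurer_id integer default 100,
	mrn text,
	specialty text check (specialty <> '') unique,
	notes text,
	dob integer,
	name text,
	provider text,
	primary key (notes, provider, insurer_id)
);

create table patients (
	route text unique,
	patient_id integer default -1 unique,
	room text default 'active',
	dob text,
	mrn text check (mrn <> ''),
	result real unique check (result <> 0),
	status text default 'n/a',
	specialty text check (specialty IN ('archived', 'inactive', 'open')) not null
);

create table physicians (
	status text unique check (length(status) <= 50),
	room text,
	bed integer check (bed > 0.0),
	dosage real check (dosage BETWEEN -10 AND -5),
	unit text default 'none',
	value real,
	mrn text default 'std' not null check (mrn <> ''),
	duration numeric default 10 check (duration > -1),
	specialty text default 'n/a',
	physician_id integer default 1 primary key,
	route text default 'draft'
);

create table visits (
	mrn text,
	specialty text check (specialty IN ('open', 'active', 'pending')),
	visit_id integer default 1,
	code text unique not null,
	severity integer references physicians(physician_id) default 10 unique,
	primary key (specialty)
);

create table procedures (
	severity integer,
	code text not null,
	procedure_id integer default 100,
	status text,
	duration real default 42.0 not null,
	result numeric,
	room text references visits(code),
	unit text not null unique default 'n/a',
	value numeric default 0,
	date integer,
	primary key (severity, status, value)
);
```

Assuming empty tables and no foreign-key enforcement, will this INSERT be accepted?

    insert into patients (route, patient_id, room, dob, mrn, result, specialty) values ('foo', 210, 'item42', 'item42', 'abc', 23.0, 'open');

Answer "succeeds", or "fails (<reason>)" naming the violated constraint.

succeeds

NOT NULL columns: specialty is supplied.
CHECK constraints: 'abc' satisfies (mrn <> ''); 23.0 satisfies (result <> 0); 'open' satisfies (specialty IN ('archived', 'inactive', 'open')).
No constraint is violated.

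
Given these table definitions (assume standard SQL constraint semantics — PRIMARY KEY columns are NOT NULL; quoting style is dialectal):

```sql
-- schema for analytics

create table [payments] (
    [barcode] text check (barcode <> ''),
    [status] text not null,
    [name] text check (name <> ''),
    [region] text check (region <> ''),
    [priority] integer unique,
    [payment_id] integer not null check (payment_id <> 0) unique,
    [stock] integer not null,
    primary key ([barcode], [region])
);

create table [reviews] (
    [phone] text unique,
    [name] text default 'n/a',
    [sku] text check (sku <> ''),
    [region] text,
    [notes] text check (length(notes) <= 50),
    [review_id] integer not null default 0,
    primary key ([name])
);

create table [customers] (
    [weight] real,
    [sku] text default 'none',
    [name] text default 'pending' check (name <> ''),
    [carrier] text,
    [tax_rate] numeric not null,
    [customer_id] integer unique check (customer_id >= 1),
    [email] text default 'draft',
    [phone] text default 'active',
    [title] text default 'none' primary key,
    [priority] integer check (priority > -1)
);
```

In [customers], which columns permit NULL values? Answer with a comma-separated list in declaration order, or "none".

- weight: no NOT NULL constraint applies → nullable.
- sku: DEFAULT only fills an omitted column; an explicit NULL is still allowed → nullable.
- name: CHECK does not forbid NULL (a CHECK constraint passes when its expression is NULL) → nullable.
- carrier: no NOT NULL constraint applies → nullable.
- tax_rate: declared NOT NULL → not nullable.
- customer_id: CHECK does not forbid NULL (a CHECK constraint passes when its expression is NULL) → nullable.
- email: DEFAULT only fills an omitted column; an explicit NULL is still allowed → nullable.
- phone: DEFAULT only fills an omitted column; an explicit NULL is still allowed → nullable.
- title: part of the PRIMARY KEY, which implies NOT NULL → not nullable.
- priority: CHECK does not forbid NULL (a CHECK constraint passes when its expression is NULL) → nullable.

weight, sku, name, carrier, customer_id, email, phone, priority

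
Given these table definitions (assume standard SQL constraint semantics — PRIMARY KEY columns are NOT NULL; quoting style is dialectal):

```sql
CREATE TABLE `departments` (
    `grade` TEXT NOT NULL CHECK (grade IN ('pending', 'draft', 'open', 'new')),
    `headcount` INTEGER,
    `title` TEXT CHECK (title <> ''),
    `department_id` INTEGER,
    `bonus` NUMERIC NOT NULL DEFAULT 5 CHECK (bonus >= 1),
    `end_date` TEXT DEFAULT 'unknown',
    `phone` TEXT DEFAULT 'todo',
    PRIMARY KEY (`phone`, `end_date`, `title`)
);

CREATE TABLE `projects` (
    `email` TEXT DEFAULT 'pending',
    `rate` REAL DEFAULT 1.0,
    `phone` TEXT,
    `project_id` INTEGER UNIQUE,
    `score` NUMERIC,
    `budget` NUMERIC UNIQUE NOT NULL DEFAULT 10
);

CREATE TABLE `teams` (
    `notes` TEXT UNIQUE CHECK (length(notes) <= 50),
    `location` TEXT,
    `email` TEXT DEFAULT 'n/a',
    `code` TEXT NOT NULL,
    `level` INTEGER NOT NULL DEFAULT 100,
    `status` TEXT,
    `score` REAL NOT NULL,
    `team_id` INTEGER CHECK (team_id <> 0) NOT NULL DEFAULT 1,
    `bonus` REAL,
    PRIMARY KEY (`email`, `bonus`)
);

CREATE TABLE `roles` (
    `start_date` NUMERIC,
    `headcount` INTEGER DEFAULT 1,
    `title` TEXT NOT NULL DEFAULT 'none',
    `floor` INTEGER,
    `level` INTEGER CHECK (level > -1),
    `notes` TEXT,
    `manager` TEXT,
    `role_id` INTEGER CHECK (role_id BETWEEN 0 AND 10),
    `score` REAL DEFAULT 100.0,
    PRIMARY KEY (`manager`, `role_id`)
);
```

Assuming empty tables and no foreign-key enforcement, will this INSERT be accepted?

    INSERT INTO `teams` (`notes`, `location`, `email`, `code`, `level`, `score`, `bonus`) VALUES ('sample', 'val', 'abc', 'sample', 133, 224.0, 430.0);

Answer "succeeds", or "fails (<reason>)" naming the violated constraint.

succeeds

NOT NULL columns: bonus is supplied; code is supplied; email is supplied; level is supplied; score is supplied; team_id defaults to 1.
CHECK constraints: 'sample' satisfies (length(notes) <= 50).
No constraint is violated.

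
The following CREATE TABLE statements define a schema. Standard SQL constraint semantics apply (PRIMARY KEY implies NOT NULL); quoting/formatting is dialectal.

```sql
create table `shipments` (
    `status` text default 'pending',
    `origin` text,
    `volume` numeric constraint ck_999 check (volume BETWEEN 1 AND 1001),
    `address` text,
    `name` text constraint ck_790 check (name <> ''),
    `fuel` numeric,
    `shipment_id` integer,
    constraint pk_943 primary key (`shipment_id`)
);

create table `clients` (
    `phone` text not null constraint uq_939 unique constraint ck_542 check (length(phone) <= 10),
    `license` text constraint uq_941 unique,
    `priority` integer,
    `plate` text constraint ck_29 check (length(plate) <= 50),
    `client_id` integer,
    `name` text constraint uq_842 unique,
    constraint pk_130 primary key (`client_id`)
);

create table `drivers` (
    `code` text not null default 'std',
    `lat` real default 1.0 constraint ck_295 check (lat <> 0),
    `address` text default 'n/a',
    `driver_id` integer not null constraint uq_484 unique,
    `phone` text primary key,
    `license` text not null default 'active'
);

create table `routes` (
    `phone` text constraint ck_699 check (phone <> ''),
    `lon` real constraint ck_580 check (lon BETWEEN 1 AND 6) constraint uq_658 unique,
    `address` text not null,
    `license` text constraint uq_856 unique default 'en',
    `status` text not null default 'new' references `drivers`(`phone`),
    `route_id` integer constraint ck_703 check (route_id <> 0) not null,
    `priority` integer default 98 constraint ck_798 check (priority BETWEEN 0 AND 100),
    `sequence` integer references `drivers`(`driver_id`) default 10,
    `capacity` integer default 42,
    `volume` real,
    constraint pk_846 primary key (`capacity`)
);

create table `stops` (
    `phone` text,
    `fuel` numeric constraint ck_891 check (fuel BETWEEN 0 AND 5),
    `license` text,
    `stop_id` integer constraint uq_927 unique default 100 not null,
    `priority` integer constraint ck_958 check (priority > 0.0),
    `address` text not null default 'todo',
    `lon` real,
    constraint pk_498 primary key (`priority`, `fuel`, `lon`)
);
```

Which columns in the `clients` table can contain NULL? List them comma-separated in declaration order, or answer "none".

- phone: declared NOT NULL → not nullable.
- license: UNIQUE does not imply NOT NULL → nullable.
- priority: no NOT NULL constraint applies → nullable.
- plate: CHECK does not forbid NULL (a CHECK constraint passes when its expression is NULL) → nullable.
- client_id: part of the PRIMARY KEY, which implies NOT NULL → not nullable.
- name: UNIQUE does not imply NOT NULL → nullable.

license, priority, plate, name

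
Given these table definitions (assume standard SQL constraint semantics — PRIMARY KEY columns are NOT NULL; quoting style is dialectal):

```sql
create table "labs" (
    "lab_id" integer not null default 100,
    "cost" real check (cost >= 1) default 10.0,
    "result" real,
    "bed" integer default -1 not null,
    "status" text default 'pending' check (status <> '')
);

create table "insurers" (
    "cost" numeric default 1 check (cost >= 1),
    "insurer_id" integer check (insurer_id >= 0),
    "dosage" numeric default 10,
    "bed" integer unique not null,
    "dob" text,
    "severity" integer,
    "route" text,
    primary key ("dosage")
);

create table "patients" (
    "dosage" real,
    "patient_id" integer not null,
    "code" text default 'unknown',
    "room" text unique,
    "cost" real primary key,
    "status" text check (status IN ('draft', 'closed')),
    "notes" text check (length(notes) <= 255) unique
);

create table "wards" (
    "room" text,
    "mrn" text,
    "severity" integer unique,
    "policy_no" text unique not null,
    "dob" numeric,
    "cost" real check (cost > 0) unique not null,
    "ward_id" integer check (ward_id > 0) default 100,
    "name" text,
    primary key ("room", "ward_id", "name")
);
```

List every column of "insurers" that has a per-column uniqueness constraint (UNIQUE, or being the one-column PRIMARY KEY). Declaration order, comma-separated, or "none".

- cost: no UNIQUE or single-column PK constraint.
- insurer_id: no UNIQUE or single-column PK constraint.
- dosage: single-column PRIMARY KEY → unique.
- bed: declared UNIQUE → unique.
- dob: no UNIQUE or single-column PK constraint.
- severity: no UNIQUE or single-column PK constraint.
- route: no UNIQUE or single-column PK constraint.

dosage, bed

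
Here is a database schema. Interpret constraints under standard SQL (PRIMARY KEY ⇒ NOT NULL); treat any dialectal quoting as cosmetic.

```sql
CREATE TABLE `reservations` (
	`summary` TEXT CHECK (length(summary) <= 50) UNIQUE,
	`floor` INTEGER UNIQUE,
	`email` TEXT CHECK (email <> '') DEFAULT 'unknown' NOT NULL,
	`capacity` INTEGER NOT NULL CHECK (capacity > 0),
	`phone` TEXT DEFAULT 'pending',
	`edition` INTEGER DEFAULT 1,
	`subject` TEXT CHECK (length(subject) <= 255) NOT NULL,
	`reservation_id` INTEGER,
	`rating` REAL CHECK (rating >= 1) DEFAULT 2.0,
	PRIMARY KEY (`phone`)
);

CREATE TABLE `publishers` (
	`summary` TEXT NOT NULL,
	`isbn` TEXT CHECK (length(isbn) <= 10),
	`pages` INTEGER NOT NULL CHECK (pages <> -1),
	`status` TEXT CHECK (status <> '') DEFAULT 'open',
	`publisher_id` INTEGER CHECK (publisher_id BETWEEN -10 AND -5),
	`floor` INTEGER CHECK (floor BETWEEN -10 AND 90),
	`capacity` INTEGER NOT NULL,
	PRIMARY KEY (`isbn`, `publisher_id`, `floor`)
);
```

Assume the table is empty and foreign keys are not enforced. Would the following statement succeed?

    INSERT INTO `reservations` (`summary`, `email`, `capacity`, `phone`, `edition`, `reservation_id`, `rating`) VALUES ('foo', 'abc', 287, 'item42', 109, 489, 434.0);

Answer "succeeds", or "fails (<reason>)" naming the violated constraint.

fails (NOT NULL on subject)

subject is omitted from the column list and has no DEFAULT, so it would receive NULL.
But subject is declared NOT NULL.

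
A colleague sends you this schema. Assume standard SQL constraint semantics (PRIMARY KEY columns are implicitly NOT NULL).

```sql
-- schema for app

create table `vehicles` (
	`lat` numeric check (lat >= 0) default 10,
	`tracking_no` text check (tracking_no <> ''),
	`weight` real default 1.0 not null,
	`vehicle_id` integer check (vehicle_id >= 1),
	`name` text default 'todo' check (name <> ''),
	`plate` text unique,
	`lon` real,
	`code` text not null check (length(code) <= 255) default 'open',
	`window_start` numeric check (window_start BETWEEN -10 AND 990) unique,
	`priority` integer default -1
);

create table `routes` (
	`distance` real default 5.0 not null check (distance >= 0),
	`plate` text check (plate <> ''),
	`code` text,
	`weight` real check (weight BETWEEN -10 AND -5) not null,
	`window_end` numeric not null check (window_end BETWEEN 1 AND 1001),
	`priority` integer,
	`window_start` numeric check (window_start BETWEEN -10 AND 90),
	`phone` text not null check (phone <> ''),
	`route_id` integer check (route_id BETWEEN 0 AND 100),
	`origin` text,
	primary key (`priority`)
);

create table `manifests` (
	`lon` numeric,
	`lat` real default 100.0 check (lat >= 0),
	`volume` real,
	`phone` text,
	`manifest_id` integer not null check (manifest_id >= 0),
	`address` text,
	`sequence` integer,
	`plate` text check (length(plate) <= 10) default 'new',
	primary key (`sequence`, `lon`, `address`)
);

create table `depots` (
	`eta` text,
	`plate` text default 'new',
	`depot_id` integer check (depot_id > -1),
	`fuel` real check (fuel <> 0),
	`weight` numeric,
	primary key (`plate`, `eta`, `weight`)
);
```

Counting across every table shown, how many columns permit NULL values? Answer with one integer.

vehicles: 8 nullable (lat, tracking_no, vehicle_id, name, plate, lon, window_start, priority — PK none and explicit NOT NULL columns excluded).
routes: 5 nullable (plate, code, window_start, route_id, origin — PK (priority) and explicit NOT NULL columns excluded).
manifests: 4 nullable (lat, volume, phone, plate — PK (sequence, lon, address) and explicit NOT NULL columns excluded).
depots: 2 nullable (depot_id, fuel — PK (plate, eta, weight) and explicit NOT NULL columns excluded).
Total: 8 + 5 + 4 + 2 = 19.

19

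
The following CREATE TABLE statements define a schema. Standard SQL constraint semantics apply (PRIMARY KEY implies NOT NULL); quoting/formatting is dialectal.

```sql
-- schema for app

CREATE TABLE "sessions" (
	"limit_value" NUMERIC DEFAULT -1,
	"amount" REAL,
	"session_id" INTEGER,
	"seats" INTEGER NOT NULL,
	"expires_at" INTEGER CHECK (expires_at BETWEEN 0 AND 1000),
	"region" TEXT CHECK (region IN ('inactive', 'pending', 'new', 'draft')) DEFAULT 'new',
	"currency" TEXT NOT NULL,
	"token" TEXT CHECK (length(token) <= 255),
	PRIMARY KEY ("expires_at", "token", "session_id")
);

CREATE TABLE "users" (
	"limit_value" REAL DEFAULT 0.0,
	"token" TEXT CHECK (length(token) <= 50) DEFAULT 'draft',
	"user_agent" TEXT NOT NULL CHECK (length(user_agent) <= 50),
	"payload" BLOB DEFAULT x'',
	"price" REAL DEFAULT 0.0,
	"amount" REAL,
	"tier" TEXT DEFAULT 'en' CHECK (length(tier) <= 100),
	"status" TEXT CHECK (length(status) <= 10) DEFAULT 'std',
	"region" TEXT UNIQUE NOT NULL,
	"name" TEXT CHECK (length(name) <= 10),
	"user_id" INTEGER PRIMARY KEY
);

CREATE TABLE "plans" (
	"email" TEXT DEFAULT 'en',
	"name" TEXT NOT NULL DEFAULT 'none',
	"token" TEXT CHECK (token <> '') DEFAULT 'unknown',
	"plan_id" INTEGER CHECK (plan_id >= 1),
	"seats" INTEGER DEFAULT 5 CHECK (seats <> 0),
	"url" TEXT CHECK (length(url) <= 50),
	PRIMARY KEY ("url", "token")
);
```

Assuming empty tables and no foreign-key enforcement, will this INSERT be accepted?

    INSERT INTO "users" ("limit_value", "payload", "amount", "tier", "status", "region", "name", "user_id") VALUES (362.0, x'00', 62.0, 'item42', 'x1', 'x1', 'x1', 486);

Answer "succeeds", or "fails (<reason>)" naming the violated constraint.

user_agent is omitted from the column list and has no DEFAULT, so it would receive NULL.
But user_agent is declared NOT NULL.

fails (NOT NULL on user_agent)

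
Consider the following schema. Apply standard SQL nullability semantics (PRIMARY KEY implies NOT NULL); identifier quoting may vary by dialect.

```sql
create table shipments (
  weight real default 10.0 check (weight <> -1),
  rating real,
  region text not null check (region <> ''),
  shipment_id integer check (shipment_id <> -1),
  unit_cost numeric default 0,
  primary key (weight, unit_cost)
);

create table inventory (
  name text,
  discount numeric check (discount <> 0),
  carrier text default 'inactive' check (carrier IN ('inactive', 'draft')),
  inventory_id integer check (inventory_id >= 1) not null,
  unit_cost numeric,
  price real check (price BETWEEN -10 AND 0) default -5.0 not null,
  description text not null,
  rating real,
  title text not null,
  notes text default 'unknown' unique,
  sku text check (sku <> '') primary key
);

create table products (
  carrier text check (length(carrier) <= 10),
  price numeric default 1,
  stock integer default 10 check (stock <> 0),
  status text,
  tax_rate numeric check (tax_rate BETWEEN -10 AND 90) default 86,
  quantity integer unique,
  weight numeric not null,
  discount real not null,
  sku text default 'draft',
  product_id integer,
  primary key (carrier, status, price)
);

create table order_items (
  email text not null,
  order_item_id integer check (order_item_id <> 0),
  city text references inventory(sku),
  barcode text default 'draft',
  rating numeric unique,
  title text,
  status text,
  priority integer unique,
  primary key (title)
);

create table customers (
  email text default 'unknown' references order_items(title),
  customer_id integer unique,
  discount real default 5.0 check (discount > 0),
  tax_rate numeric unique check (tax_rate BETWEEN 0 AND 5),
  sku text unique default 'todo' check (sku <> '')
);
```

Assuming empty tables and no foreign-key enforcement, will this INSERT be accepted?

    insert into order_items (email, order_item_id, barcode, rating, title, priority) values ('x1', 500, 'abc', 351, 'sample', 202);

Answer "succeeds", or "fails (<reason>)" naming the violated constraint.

succeeds

NOT NULL columns: email is supplied; title is supplied.
CHECK constraints: 500 satisfies (order_item_id <> 0).
No constraint is violated.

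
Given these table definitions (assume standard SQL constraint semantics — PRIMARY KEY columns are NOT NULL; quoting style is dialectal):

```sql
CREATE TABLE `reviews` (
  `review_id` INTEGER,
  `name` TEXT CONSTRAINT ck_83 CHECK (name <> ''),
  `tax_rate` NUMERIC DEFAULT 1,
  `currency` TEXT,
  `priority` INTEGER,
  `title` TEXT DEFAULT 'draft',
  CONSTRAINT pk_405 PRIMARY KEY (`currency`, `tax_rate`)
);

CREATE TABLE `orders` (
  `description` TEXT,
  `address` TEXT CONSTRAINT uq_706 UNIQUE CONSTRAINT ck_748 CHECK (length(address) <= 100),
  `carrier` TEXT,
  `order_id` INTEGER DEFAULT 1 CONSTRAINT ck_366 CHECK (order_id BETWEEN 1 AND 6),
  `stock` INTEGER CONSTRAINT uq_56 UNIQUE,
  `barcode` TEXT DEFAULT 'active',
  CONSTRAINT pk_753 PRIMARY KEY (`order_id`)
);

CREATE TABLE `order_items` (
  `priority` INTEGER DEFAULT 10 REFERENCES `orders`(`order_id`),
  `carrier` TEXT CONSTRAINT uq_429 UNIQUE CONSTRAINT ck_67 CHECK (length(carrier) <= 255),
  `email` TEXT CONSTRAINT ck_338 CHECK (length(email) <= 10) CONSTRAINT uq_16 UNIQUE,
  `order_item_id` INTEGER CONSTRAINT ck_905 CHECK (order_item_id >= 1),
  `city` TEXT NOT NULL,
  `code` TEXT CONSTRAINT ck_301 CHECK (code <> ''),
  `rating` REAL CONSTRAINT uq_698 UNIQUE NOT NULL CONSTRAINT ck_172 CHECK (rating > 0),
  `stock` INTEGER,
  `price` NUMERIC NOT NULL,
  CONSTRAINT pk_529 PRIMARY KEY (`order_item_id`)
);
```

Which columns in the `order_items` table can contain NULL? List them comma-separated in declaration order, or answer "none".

priority, carrier, email, code, stock

- priority: a foreign key column may be NULL unless separately constrained → nullable.
- carrier: CHECK does not forbid NULL (a CHECK constraint passes when its expression is NULL) → nullable.
- email: CHECK does not forbid NULL (a CHECK constraint passes when its expression is NULL) → nullable.
- order_item_id: part of the PRIMARY KEY, which implies NOT NULL → not nullable.
- city: declared NOT NULL → not nullable.
- code: CHECK does not forbid NULL (a CHECK constraint passes when its expression is NULL) → nullable.
- rating: declared NOT NULL → not nullable.
- stock: no NOT NULL constraint applies → nullable.
- price: declared NOT NULL → not nullable.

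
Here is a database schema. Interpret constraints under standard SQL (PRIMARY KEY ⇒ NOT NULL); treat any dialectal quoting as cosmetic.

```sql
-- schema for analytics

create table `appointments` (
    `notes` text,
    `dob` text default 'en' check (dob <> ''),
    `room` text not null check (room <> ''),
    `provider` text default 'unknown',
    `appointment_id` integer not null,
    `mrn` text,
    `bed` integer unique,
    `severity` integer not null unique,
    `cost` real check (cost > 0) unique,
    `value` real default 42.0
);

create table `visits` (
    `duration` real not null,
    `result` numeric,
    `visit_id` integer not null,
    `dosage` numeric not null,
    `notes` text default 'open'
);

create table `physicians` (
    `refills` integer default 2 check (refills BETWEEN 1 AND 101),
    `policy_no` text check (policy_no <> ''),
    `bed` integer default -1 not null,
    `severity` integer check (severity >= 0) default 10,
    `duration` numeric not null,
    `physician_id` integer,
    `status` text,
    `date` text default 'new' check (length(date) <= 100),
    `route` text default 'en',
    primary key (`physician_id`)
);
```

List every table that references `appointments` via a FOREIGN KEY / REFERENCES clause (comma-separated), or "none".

No REFERENCES clause anywhere in the schema names appointments.

none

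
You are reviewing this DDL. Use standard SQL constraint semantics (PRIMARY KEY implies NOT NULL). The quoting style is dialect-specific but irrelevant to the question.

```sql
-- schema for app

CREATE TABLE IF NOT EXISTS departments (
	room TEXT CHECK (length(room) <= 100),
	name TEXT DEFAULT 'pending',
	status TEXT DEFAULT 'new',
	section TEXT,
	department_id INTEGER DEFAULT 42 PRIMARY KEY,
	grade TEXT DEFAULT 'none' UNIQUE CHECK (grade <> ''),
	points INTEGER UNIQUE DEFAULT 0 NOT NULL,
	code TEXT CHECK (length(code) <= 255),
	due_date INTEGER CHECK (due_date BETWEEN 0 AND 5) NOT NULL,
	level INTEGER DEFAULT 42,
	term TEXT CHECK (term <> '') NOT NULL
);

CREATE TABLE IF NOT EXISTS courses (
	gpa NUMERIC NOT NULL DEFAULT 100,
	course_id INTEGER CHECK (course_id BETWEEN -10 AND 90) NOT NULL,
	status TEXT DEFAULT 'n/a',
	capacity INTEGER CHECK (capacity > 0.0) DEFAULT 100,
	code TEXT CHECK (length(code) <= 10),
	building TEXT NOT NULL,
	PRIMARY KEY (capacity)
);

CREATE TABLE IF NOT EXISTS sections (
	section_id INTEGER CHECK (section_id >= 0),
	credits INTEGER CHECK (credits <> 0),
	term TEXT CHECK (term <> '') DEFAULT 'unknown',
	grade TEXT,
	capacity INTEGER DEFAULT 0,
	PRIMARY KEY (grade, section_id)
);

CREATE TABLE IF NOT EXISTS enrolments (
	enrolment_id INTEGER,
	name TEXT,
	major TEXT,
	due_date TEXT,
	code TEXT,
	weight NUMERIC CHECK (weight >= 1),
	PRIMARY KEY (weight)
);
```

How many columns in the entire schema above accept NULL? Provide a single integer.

departments: 7 nullable (room, name, status, section, grade, code, level — PK (department_id) and explicit NOT NULL columns excluded).
courses: 2 nullable (status, code — PK (capacity) and explicit NOT NULL columns excluded).
sections: 3 nullable (credits, term, capacity — PK (grade, section_id) and explicit NOT NULL columns excluded).
enrolments: 5 nullable (enrolment_id, name, major, due_date, code — PK (weight) and explicit NOT NULL columns excluded).
Total: 7 + 2 + 3 + 5 = 17.

17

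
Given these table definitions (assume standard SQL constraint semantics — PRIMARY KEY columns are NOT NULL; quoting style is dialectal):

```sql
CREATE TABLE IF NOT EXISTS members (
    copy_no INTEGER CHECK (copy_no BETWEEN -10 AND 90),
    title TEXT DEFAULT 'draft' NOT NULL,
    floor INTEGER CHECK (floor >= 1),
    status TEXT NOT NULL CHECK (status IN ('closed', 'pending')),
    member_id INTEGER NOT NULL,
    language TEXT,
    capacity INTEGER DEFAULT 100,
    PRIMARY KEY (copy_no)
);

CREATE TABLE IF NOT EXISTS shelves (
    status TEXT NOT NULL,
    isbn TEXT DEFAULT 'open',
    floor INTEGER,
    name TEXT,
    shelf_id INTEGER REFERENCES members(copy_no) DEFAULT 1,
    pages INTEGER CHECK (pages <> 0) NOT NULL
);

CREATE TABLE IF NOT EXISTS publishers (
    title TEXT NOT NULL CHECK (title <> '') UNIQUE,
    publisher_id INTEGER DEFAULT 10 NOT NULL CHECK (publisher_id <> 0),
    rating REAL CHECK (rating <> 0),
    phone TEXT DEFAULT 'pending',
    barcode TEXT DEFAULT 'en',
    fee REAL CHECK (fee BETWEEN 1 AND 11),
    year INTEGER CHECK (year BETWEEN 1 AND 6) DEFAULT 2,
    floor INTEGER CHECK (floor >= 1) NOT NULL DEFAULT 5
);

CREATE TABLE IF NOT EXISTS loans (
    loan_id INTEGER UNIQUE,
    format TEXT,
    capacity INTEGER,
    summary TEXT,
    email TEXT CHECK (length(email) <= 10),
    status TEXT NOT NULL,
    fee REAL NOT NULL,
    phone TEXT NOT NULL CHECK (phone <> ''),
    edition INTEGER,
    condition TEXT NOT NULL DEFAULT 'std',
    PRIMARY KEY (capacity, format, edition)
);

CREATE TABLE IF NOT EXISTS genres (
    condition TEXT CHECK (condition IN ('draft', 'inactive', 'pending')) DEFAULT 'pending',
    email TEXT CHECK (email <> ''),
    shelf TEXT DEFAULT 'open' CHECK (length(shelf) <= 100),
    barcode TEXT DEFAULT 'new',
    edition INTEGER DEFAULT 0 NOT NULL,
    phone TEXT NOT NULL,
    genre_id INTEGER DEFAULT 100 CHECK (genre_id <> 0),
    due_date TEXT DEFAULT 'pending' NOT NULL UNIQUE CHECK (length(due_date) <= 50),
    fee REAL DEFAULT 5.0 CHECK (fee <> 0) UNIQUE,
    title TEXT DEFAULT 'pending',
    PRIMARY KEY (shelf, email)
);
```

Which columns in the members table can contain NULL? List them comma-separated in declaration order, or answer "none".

- copy_no: part of the PRIMARY KEY, which implies NOT NULL → not nullable.
- title: declared NOT NULL → not nullable.
- floor: CHECK does not forbid NULL (a CHECK constraint passes when its expression is NULL) → nullable.
- status: declared NOT NULL → not nullable.
- member_id: declared NOT NULL → not nullable.
- language: no NOT NULL constraint applies → nullable.
- capacity: DEFAULT only fills an omitted column; an explicit NULL is still allowed → nullable.

floor, language, capacity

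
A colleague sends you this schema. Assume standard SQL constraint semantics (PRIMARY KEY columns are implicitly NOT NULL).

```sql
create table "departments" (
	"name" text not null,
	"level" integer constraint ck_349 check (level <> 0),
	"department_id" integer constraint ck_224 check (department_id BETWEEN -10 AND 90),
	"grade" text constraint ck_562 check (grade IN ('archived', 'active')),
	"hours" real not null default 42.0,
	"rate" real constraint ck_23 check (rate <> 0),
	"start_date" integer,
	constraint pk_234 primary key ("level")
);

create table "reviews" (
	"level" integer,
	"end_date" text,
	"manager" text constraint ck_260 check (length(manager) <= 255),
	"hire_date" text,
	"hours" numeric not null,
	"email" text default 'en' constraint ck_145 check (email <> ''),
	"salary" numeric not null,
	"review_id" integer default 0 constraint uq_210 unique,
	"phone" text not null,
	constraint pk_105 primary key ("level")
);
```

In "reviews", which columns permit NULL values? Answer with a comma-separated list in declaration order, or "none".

- level: part of the PRIMARY KEY, which implies NOT NULL → not nullable.
- end_date: no NOT NULL constraint applies → nullable.
- manager: CHECK does not forbid NULL (a CHECK constraint passes when its expression is NULL) → nullable.
- hire_date: no NOT NULL constraint applies → nullable.
- hours: declared NOT NULL → not nullable.
- email: CHECK does not forbid NULL (a CHECK constraint passes when its expression is NULL) → nullable.
- salary: declared NOT NULL → not nullable.
- review_id: UNIQUE does not imply NOT NULL → nullable.
- phone: declared NOT NULL → not nullable.

end_date, manager, hire_date, email, review_id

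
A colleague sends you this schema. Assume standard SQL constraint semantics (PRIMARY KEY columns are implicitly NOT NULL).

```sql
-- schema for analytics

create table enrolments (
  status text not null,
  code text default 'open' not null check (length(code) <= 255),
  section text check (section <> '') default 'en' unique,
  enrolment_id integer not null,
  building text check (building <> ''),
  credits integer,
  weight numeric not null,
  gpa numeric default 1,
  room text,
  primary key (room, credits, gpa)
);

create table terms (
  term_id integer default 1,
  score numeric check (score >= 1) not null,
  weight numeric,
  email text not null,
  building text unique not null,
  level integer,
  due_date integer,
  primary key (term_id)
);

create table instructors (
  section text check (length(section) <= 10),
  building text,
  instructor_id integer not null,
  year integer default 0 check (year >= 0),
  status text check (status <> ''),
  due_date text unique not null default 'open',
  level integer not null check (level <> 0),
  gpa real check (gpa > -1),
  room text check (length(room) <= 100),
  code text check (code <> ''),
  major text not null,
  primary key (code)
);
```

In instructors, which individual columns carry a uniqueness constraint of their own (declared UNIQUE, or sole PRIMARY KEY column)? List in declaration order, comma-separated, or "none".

due_date, code

- section: no UNIQUE or single-column PK constraint.
- building: no UNIQUE or single-column PK constraint.
- instructor_id: no UNIQUE or single-column PK constraint.
- year: no UNIQUE or single-column PK constraint.
- status: no UNIQUE or single-column PK constraint.
- due_date: declared UNIQUE → unique.
- level: no UNIQUE or single-column PK constraint.
- gpa: no UNIQUE or single-column PK constraint.
- room: no UNIQUE or single-column PK constraint.
- code: single-column PRIMARY KEY → unique.
- major: no UNIQUE or single-column PK constraint.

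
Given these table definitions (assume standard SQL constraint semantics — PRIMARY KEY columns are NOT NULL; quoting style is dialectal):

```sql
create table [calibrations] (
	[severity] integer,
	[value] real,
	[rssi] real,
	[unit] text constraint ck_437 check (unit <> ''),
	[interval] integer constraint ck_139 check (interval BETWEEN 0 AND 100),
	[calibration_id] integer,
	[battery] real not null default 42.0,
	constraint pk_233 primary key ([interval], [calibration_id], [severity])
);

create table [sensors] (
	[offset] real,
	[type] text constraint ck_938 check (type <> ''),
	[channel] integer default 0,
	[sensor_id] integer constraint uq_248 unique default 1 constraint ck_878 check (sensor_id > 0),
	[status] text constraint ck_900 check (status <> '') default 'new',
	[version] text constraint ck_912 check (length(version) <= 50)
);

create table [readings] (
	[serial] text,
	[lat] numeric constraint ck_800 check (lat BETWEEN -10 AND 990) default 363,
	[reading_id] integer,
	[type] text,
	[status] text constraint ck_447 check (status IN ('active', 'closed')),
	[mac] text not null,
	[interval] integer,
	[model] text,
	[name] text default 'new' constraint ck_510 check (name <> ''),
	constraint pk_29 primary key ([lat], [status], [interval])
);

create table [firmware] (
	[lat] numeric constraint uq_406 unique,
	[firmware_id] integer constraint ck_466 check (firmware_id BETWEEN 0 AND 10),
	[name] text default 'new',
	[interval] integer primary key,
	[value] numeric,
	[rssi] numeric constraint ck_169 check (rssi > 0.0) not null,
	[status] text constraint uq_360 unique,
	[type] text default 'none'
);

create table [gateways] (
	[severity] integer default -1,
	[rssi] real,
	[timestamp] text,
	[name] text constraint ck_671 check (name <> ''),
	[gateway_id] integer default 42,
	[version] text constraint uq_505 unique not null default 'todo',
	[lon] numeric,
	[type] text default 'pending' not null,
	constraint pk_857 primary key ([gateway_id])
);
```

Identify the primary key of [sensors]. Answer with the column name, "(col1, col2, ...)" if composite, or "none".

none

No column is declared PRIMARY KEY inline, and there is no table-level PRIMARY KEY clause in sensors.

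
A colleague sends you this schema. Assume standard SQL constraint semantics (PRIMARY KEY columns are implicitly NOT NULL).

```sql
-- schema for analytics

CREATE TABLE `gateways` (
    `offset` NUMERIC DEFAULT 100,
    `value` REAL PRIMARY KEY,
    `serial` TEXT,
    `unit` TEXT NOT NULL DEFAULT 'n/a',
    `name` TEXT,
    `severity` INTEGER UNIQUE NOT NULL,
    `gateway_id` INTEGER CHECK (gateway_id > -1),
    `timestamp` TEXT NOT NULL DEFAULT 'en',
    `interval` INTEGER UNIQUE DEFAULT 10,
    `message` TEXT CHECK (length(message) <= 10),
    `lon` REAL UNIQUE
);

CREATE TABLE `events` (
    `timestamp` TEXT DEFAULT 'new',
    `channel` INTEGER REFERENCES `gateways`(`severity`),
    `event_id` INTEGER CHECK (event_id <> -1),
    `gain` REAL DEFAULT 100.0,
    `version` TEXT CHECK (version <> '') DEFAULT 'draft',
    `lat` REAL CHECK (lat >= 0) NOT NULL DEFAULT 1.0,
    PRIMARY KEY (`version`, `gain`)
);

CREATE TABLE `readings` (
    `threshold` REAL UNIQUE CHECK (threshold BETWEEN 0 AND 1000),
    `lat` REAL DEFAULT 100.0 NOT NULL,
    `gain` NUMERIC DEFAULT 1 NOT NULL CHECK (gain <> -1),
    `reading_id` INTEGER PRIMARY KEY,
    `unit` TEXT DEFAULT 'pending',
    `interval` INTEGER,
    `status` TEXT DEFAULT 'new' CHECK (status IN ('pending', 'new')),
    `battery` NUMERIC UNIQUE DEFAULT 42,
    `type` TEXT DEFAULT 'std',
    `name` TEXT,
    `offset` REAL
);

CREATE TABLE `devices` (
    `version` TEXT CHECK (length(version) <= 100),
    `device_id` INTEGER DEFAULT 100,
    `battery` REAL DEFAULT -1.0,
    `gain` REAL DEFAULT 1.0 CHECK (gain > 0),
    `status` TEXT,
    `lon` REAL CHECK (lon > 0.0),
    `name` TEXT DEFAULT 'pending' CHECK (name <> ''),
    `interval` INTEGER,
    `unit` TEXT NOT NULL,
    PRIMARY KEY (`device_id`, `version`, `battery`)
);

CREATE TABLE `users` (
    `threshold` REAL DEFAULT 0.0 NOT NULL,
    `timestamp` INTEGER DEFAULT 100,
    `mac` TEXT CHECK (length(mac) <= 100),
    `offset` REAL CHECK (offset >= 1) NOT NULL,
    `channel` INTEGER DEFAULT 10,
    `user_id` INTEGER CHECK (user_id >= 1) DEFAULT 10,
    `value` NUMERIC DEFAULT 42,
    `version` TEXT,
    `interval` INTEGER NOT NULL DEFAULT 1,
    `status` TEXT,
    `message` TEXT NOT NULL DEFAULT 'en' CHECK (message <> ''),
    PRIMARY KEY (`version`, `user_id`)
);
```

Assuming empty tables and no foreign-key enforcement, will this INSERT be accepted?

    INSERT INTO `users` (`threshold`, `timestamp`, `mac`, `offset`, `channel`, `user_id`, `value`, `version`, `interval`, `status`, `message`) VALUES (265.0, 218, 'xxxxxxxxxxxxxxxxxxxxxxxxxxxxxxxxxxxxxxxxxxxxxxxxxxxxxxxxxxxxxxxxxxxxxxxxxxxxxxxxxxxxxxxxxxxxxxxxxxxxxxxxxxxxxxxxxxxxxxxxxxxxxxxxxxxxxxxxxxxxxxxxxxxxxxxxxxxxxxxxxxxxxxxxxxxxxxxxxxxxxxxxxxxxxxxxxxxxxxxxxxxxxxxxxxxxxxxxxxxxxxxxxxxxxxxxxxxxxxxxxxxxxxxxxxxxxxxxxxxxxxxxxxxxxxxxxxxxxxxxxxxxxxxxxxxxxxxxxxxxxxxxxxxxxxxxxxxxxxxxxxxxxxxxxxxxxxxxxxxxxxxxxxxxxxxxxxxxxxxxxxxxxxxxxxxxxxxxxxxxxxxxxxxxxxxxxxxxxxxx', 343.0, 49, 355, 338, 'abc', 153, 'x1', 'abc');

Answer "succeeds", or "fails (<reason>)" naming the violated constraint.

fails (CHECK on mac)

The value 'xxxxxxxxxxxxxxxxxxxxxxxxxxxxxxxxxxxxxxxxxxxxxxxxxxxxxxxxxxxxxxxxxxxxxxxxxxxxxxxxxxxxxxxxxxxxxxxxxxxxxxxxxxxxxxxxxxxxxxxxxxxxxxxxxxxxxxxxxxxxxxxxxxxxxxxxxxxxxxxxxxxxxxxxxxxxxxxxxxxxxxxxxxxxxxxxxxxxxxxxxxxxxxxxxxxxxxxxxxxxxxxxxxxxxxxxxxxxxxxxxxxxxxxxxxxxxxxxxxxxxxxxxxxxxxxxxxxxxxxxxxxxxxxxxxxxxxxxxxxxxxxxxxxxxxxxxxxxxxxxxxxxxxxxxxxxxxxxxxxxxxxxxxxxxxxxxxxxxxxxxxxxxxxxxxxxxxxxxxxxxxxxxxxxxxxxxxxxxxxx' for mac violates CHECK (length(mac) <= 100).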